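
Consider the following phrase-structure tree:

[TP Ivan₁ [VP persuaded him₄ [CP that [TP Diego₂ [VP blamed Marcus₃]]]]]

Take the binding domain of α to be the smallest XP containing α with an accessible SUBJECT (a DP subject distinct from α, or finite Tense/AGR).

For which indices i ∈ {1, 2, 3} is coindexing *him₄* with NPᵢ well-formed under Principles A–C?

*him* is a pronoun, so Principle B applies: it must be free in its binding domain.
Binding domain of *him₄*: the matrix TP, whose subject is Ivan₁.
*Ivan₁* c-commands the pronoun within its binding domain → coindexation would violate Principle B.
*Diego₂*: the pronoun c-commands this R-expression → coindexation would violate Principle C on *Diego₂*.
*Marcus₃*: the pronoun c-commands this R-expression → coindexation would violate Principle C on *Marcus₃*.

none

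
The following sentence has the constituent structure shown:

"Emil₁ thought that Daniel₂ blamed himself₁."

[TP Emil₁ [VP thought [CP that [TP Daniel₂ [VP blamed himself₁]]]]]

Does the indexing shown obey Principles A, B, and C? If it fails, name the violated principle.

The two coindexed NPs are *Emil₁* and *himself₁*.
*himself₁* is an anaphor. Principle A requires it to be bound within its binding domain — the embedded TP, whose subject is Daniel₂.
Within that domain it is c-commanded by *Daniel₂*, which does not share its index.
*Emil₁* does c-command the anaphor, but from outside its binding domain.
The anaphor is unbound in its domain → Principle A violation.

Principle A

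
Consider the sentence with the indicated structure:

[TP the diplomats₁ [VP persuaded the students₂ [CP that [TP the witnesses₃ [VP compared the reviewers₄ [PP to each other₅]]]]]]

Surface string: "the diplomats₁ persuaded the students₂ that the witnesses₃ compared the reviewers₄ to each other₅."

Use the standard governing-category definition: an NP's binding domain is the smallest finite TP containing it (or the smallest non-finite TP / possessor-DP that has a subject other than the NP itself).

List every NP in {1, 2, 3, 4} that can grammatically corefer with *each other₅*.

{3, 4}

*each other* is an anaphor, so Principle A applies: it must be bound in its binding domain.
Binding domain of *each other₅*: the embedded TP, whose subject is the witnesses₃.
*the diplomats₁* c-commands the anaphor but is outside its binding domain → cannot satisfy Principle A.
*the students₂* c-commands the anaphor but is outside its binding domain → cannot satisfy Principle A.
*the witnesses₃* c-commands the anaphor within its binding domain → licit binder.
*the reviewers₄* c-commands the anaphor within its binding domain → licit binder.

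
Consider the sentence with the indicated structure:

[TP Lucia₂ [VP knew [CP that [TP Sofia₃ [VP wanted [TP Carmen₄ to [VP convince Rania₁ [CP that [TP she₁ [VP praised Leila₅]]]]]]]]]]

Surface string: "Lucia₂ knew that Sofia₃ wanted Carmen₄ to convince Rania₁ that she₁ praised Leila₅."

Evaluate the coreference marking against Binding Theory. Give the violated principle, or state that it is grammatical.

The two coindexed NPs are *Rania₁* and *she₁*.
*she₁* is a pronoun; nothing c-commands it within its binding domain (the embedded TP.), so Principle B holds trivially.
*Rania₁* is an R-expression; *she₁* does not c-command it, and no other NP shares its index, so Principle C is satisfied.
All principles are respected.

grammatical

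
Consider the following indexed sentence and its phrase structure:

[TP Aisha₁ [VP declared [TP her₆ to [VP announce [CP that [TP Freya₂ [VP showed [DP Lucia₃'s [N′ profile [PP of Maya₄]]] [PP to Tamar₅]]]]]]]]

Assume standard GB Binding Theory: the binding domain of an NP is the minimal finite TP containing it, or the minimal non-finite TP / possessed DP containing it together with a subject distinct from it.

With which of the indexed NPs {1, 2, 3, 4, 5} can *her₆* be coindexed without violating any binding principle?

none

*her* is a pronoun, so Principle B applies: it must be free in its binding domain.
Binding domain of *her₆*: the matrix TP, whose subject is Aisha₁.
*Aisha₁* c-commands the pronoun within its binding domain → coindexation would violate Principle B.
*Freya₂*: the pronoun c-commands this R-expression → coindexation would violate Principle C on *Freya₂*.
*Lucia₃*: the pronoun c-commands this R-expression → coindexation would violate Principle C on *Lucia₃*.
*Maya₄*: the pronoun c-commands this R-expression → coindexation would violate Principle C on *Maya₄*.
*Tamar₅*: the pronoun c-commands this R-expression → coindexation would violate Principle C on *Tamar₅*.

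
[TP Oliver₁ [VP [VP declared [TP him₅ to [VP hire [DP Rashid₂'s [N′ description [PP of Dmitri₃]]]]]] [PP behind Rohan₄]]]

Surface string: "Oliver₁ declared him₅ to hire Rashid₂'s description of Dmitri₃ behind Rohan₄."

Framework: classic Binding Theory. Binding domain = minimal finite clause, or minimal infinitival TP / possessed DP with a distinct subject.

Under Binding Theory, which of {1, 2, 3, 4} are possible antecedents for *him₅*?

{4}

*him* is a pronoun, so Principle B applies: it must be free in its binding domain.
Binding domain of *him₅*: the matrix TP, whose subject is Oliver₁.
*Oliver₁* c-commands the pronoun within its binding domain → coindexation would violate Principle B.
*Rashid₂*: the pronoun c-commands this R-expression → coindexation would violate Principle C on *Rashid₂*.
*Dmitri₃*: the pronoun c-commands this R-expression → coindexation would violate Principle C on *Dmitri₃*.
*Rohan₄* and the pronoun do not c-command one another → neither Principle B nor Principle C is at stake; coindexation permitted.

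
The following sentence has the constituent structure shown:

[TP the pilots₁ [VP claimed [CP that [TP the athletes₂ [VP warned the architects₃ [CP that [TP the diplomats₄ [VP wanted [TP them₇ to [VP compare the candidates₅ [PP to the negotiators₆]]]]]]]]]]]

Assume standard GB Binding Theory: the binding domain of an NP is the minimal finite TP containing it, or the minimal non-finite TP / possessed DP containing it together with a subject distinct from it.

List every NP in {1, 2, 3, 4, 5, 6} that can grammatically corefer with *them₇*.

*them* is a pronoun, so Principle B applies: it must be free in its binding domain.
Binding domain of *them₇*: the embedded TP, whose subject is the diplomats₄.
*the pilots₁* c-commands the pronoun but from outside its binding domain, and is not c-commanded by it → coindexation permitted.
*the athletes₂* c-commands the pronoun but from outside its binding domain, and is not c-commanded by it → coindexation permitted.
*the architects₃* c-commands the pronoun but from outside its binding domain, and is not c-commanded by it → coindexation permitted.
*the diplomats₄* c-commands the pronoun within its binding domain → coindexation would violate Principle B.
*the candidates₅*: the pronoun c-commands this R-expression → coindexation would violate Principle C on *the candidates₅*.
*the negotiators₆*: the pronoun c-commands this R-expression → coindexation would violate Principle C on *the negotiators₆*.

{1, 2, 3}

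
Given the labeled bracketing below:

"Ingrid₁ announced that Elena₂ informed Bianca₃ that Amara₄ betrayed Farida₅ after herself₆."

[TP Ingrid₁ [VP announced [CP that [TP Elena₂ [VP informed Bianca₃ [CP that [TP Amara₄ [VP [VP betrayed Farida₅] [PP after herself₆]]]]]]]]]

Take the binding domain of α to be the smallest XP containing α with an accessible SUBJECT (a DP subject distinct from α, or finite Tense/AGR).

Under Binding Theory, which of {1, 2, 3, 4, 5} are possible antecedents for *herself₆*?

*herself* is an anaphor, so Principle A applies: it must be bound in its binding domain.
Binding domain of *herself₆*: the embedded TP, whose subject is Amara₄.
*Ingrid₁* c-commands the anaphor but is outside its binding domain → cannot satisfy Principle A.
*Elena₂* c-commands the anaphor but is outside its binding domain → cannot satisfy Principle A.
*Bianca₃* c-commands the anaphor but is outside its binding domain → cannot satisfy Principle A.
*Amara₄* c-commands the anaphor within its binding domain → licit binder.
*Farida₅* does not c-command the anaphor → cannot bind it.

{4}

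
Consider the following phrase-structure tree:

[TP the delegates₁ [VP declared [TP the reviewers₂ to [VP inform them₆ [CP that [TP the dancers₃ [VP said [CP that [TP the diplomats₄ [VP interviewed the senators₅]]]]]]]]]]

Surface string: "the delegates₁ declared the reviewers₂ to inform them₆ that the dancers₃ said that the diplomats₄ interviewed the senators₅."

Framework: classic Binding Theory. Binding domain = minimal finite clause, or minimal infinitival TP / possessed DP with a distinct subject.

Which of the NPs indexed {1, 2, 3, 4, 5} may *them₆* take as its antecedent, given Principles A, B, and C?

{1}

*them* is a pronoun, so Principle B applies: it must be free in its binding domain.
Binding domain of *them₆*: the embedded TP, whose subject is the reviewers₂.
*the delegates₁* c-commands the pronoun but from outside its binding domain, and is not c-commanded by it → coindexation permitted.
*the reviewers₂* c-commands the pronoun within its binding domain → coindexation would violate Principle B.
*the dancers₃*: the pronoun c-commands this R-expression → coindexation would violate Principle C on *the dancers₃*.
*the diplomats₄*: the pronoun c-commands this R-expression → coindexation would violate Principle C on *the diplomats₄*.
*the senators₅*: the pronoun c-commands this R-expression → coindexation would violate Principle C on *the senators₅*.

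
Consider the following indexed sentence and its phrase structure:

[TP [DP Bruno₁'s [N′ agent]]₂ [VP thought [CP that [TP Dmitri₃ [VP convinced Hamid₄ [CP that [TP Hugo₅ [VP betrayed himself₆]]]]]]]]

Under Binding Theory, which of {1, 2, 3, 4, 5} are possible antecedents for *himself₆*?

*himself* is an anaphor, so Principle A applies: it must be bound in its binding domain.
Binding domain of *himself₆*: the embedded TP, whose subject is Hugo₅.
*Bruno₁* does not c-command the anaphor → cannot bind it.
*[Bruno₁'s agent]₂* c-commands the anaphor but is outside its binding domain → cannot satisfy Principle A.
*Dmitri₃* c-commands the anaphor but is outside its binding domain → cannot satisfy Principle A.
*Hamid₄* c-commands the anaphor but is outside its binding domain → cannot satisfy Principle A.
*Hugo₅* c-commands the anaphor within its binding domain → licit binder.

{5}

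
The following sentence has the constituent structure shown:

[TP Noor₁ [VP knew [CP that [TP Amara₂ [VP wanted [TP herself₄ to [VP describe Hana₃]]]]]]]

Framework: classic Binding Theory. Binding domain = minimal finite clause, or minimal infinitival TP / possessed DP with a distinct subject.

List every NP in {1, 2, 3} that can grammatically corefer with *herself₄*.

*herself* is an anaphor, so Principle A applies: it must be bound in its binding domain.
Binding domain of *herself₄*: the embedded TP, whose subject is Amara₂.
*Noor₁* c-commands the anaphor but is outside its binding domain → cannot satisfy Principle A.
*Amara₂* c-commands the anaphor within its binding domain → licit binder.
*Hana₃* does not c-command the anaphor → cannot bind it.

{2}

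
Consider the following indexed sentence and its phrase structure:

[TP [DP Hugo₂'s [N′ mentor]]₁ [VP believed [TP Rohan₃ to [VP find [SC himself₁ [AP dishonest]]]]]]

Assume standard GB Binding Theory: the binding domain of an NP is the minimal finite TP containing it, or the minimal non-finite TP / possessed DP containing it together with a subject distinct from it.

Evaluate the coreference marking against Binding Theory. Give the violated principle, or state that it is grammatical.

Principle A

The two coindexed NPs are *[Hugo₂'s mentor]₁* and *himself₁*.
*himself₁* is an anaphor. Principle A requires it to be bound within its binding domain — the embedded TP, whose subject is Rohan₃.
Within that domain it is c-commanded by *Rohan₃*, which does not share its index.
*[Hugo₂'s mentor]₁* does c-command the anaphor, but from outside its binding domain.
The anaphor is unbound in its domain → Principle A violation.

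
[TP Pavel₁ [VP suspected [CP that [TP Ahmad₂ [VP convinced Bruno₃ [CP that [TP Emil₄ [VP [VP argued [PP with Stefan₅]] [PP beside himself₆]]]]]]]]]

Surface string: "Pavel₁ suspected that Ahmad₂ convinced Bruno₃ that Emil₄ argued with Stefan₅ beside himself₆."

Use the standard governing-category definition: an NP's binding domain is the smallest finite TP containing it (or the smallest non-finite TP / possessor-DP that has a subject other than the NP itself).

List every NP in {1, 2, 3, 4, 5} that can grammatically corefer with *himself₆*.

*himself* is an anaphor, so Principle A applies: it must be bound in its binding domain.
Binding domain of *himself₆*: the embedded TP, whose subject is Emil₄.
*Pavel₁* c-commands the anaphor but is outside its binding domain → cannot satisfy Principle A.
*Ahmad₂* c-commands the anaphor but is outside its binding domain → cannot satisfy Principle A.
*Bruno₃* c-commands the anaphor but is outside its binding domain → cannot satisfy Principle A.
*Emil₄* c-commands the anaphor within its binding domain → licit binder.
*Stefan₅* does not c-command the anaphor → cannot bind it.

{4}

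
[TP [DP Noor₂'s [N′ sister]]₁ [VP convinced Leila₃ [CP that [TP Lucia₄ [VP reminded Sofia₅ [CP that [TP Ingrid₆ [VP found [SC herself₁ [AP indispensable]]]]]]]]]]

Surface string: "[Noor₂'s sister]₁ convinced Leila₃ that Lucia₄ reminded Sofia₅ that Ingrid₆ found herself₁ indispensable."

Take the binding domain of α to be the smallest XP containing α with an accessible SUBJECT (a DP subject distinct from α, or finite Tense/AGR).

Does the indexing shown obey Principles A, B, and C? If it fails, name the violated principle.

Principle A

The two coindexed NPs are *[Noor₂'s sister]₁* and *herself₁*.
*herself₁* is an anaphor. Principle A requires it to be bound within its binding domain — the embedded TP, whose subject is Ingrid₆.
Within that domain it is c-commanded by *Ingrid₆*, which does not share its index.
*[Noor₂'s sister]₁* does c-command the anaphor, but from outside its binding domain.
The anaphor is unbound in its domain → Principle A violation.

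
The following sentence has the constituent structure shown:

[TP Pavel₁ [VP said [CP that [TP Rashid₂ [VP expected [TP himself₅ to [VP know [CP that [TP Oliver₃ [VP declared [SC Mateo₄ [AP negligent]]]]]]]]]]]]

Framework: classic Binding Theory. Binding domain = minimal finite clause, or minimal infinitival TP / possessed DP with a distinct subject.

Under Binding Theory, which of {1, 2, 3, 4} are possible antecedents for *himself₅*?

{2}

*himself* is an anaphor, so Principle A applies: it must be bound in its binding domain.
Binding domain of *himself₅*: the embedded TP, whose subject is Rashid₂.
*Pavel₁* c-commands the anaphor but is outside its binding domain → cannot satisfy Principle A.
*Rashid₂* c-commands the anaphor within its binding domain → licit binder.
*Oliver₃* does not c-command the anaphor → cannot bind it.
*Mateo₄* does not c-command the anaphor → cannot bind it.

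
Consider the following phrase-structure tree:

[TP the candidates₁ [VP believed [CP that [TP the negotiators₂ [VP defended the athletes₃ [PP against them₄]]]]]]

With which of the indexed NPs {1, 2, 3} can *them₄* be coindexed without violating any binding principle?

{1}

*them* is a pronoun, so Principle B applies: it must be free in its binding domain.
Binding domain of *them₄*: the embedded TP, whose subject is the negotiators₂.
*the candidates₁* c-commands the pronoun but from outside its binding domain, and is not c-commanded by it → coindexation permitted.
*the negotiators₂* c-commands the pronoun within its binding domain → coindexation would violate Principle B.
*the athletes₃* c-commands the pronoun within its binding domain → coindexation would violate Principle B.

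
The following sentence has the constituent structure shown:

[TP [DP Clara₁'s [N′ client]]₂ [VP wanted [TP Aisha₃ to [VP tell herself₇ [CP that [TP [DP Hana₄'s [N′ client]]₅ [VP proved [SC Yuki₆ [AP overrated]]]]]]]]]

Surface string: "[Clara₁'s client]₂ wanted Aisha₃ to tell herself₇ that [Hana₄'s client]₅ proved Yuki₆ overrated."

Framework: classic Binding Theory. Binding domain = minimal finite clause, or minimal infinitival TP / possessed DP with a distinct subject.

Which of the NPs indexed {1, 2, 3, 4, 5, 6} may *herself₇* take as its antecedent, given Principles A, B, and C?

*herself* is an anaphor, so Principle A applies: it must be bound in its binding domain.
Binding domain of *herself₇*: the embedded TP, whose subject is Aisha₃.
*Clara₁* does not c-command the anaphor → cannot bind it.
*[Clara₁'s client]₂* c-commands the anaphor but is outside its binding domain → cannot satisfy Principle A.
*Aisha₃* c-commands the anaphor within its binding domain → licit binder.
*Hana₄* does not c-command the anaphor → cannot bind it.
*[Hana₄'s client]₅* does not c-command the anaphor → cannot bind it.
*Yuki₆* does not c-command the anaphor → cannot bind it.

{3}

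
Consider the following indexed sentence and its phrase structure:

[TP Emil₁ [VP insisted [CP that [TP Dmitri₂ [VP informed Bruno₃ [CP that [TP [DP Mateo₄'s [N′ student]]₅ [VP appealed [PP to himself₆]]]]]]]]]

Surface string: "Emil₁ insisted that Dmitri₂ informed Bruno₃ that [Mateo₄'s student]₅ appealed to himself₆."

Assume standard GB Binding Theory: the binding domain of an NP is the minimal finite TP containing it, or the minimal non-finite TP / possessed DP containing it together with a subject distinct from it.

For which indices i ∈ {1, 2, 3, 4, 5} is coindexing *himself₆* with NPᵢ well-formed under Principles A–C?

*himself* is an anaphor, so Principle A applies: it must be bound in its binding domain.
Binding domain of *himself₆*: the embedded TP, whose subject is [Mateo₄'s student]₅.
*Emil₁* c-commands the anaphor but is outside its binding domain → cannot satisfy Principle A.
*Dmitri₂* c-commands the anaphor but is outside its binding domain → cannot satisfy Principle A.
*Bruno₃* c-commands the anaphor but is outside its binding domain → cannot satisfy Principle A.
*Mateo₄* does not c-command the anaphor → cannot bind it.
*[Mateo₄'s student]₅* c-commands the anaphor within its binding domain → licit binder.

{5}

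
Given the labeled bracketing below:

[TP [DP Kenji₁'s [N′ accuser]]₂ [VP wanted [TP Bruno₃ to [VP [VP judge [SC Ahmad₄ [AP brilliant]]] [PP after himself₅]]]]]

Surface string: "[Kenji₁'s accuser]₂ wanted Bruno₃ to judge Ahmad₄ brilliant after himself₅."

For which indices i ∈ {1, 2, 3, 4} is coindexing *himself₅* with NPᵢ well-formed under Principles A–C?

{3}

*himself* is an anaphor, so Principle A applies: it must be bound in its binding domain.
Binding domain of *himself₅*: the embedded TP, whose subject is Bruno₃.
*Kenji₁* does not c-command the anaphor → cannot bind it.
*[Kenji₁'s accuser]₂* c-commands the anaphor but is outside its binding domain → cannot satisfy Principle A.
*Bruno₃* c-commands the anaphor within its binding domain → licit binder.
*Ahmad₄* does not c-command the anaphor → cannot bind it.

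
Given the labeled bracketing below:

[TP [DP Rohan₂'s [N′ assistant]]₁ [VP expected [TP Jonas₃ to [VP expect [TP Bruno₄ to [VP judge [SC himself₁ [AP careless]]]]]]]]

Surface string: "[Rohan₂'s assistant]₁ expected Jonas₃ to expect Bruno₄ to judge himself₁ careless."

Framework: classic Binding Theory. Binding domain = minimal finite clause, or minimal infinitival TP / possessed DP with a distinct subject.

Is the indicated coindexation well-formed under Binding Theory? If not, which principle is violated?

The two coindexed NPs are *[Rohan₂'s assistant]₁* and *himself₁*.
*himself₁* is an anaphor. Principle A requires it to be bound within its binding domain — the embedded TP, whose subject is Bruno₄.
Within that domain it is c-commanded by *Bruno₄*, which does not share its index.
*[Rohan₂'s assistant]₁* does c-command the anaphor, but from outside its binding domain.
The anaphor is unbound in its domain → Principle A violation.

Principle A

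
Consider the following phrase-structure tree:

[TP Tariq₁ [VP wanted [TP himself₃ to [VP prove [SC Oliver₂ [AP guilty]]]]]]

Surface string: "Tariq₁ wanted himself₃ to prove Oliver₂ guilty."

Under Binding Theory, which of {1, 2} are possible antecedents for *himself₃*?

*himself* is an anaphor, so Principle A applies: it must be bound in its binding domain.
Binding domain of *himself₃*: the matrix TP, whose subject is Tariq₁.
*Tariq₁* c-commands the anaphor within its binding domain → licit binder.
*Oliver₂* does not c-command the anaphor → cannot bind it.

{1}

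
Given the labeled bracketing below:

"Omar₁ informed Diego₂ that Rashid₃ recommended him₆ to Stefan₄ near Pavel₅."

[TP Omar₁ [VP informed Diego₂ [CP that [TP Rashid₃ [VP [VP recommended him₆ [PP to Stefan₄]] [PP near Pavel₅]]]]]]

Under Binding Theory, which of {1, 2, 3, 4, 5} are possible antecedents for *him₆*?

*him* is a pronoun, so Principle B applies: it must be free in its binding domain.
Binding domain of *him₆*: the embedded TP, whose subject is Rashid₃.
*Omar₁* c-commands the pronoun but from outside its binding domain, and is not c-commanded by it → coindexation permitted.
*Diego₂* c-commands the pronoun but from outside its binding domain, and is not c-commanded by it → coindexation permitted.
*Rashid₃* c-commands the pronoun within its binding domain → coindexation would violate Principle B.
*Stefan₄*: the pronoun c-commands this R-expression → coindexation would violate Principle C on *Stefan₄*.
*Pavel₅* and the pronoun do not c-command one another → neither Principle B nor Principle C is at stake; coindexation permitted.

{1, 2, 5}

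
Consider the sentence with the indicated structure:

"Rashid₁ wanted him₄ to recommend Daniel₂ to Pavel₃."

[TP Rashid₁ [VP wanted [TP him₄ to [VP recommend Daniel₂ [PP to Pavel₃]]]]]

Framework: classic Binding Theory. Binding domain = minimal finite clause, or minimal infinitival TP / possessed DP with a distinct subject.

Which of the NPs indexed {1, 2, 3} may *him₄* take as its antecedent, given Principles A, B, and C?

*him* is a pronoun, so Principle B applies: it must be free in its binding domain.
Binding domain of *him₄*: the matrix TP, whose subject is Rashid₁.
*Rashid₁* c-commands the pronoun within its binding domain → coindexation would violate Principle B.
*Daniel₂*: the pronoun c-commands this R-expression → coindexation would violate Principle C on *Daniel₂*.
*Pavel₃*: the pronoun c-commands this R-expression → coindexation would violate Principle C on *Pavel₃*.

none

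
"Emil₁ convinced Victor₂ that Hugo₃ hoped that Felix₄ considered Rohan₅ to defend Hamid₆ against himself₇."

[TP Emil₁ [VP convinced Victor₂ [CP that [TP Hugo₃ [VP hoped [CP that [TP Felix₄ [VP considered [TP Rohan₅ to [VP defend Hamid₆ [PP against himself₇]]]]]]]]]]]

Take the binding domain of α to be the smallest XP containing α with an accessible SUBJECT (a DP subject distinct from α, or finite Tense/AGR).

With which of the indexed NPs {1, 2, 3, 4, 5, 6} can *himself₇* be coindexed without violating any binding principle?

{5, 6}

*himself* is an anaphor, so Principle A applies: it must be bound in its binding domain.
Binding domain of *himself₇*: the embedded TP, whose subject is Rohan₅.
*Emil₁* c-commands the anaphor but is outside its binding domain → cannot satisfy Principle A.
*Victor₂* c-commands the anaphor but is outside its binding domain → cannot satisfy Principle A.
*Hugo₃* c-commands the anaphor but is outside its binding domain → cannot satisfy Principle A.
*Felix₄* c-commands the anaphor but is outside its binding domain → cannot satisfy Principle A.
*Rohan₅* c-commands the anaphor within its binding domain → licit binder.
*Hamid₆* c-commands the anaphor within its binding domain → licit binder.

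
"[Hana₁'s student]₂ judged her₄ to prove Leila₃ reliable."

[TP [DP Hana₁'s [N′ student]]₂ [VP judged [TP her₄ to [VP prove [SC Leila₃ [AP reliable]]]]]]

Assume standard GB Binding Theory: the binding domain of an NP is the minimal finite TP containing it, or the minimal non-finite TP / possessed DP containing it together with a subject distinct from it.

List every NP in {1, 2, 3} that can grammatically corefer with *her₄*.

{1}

*her* is a pronoun, so Principle B applies: it must be free in its binding domain.
Binding domain of *her₄*: the matrix TP, whose subject is [Hana₁'s student]₂.
*Hana₁* and the pronoun do not c-command one another → neither Principle B nor Principle C is at stake; coindexation permitted.
*[Hana₁'s student]₂* c-commands the pronoun within its binding domain → coindexation would violate Principle B.
*Leila₃*: the pronoun c-commands this R-expression → coindexation would violate Principle C on *Leila₃*.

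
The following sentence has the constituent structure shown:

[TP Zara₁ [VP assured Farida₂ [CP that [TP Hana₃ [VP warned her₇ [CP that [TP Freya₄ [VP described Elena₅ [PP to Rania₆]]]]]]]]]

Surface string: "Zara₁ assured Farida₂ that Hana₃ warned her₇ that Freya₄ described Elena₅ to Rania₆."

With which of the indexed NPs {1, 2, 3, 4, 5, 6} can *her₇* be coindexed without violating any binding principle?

*her* is a pronoun, so Principle B applies: it must be free in its binding domain.
Binding domain of *her₇*: the embedded TP, whose subject is Hana₃.
*Zara₁* c-commands the pronoun but from outside its binding domain, and is not c-commanded by it → coindexation permitted.
*Farida₂* c-commands the pronoun but from outside its binding domain, and is not c-commanded by it → coindexation permitted.
*Hana₃* c-commands the pronoun within its binding domain → coindexation would violate Principle B.
*Freya₄*: the pronoun c-commands this R-expression → coindexation would violate Principle C on *Freya₄*.
*Elena₅*: the pronoun c-commands this R-expression → coindexation would violate Principle C on *Elena₅*.
*Rania₆*: the pronoun c-commands this R-expression → coindexation would violate Principle C on *Rania₆*.

{1, 2}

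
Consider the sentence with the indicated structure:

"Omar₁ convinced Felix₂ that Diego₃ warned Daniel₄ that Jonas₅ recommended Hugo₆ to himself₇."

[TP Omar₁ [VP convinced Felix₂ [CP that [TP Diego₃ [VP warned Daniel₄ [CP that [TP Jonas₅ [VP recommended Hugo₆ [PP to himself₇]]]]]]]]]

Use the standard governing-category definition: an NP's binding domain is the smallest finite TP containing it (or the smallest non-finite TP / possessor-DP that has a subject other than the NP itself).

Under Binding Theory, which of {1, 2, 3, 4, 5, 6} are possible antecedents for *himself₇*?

*himself* is an anaphor, so Principle A applies: it must be bound in its binding domain.
Binding domain of *himself₇*: the embedded TP, whose subject is Jonas₅.
*Omar₁* c-commands the anaphor but is outside its binding domain → cannot satisfy Principle A.
*Felix₂* c-commands the anaphor but is outside its binding domain → cannot satisfy Principle A.
*Diego₃* c-commands the anaphor but is outside its binding domain → cannot satisfy Principle A.
*Daniel₄* c-commands the anaphor but is outside its binding domain → cannot satisfy Principle A.
*Jonas₅* c-commands the anaphor within its binding domain → licit binder.
*Hugo₆* c-commands the anaphor within its binding domain → licit binder.

{5, 6}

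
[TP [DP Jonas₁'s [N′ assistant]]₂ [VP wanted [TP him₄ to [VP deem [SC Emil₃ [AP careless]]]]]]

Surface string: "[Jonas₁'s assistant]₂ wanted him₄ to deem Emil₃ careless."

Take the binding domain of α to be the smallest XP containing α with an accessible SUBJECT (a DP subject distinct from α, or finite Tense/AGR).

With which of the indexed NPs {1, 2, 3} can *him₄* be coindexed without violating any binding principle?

{1}

*him* is a pronoun, so Principle B applies: it must be free in its binding domain.
Binding domain of *him₄*: the matrix TP, whose subject is [Jonas₁'s assistant]₂.
*Jonas₁* and the pronoun do not c-command one another → neither Principle B nor Principle C is at stake; coindexation permitted.
*[Jonas₁'s assistant]₂* c-commands the pronoun within its binding domain → coindexation would violate Principle B.
*Emil₃*: the pronoun c-commands this R-expression → coindexation would violate Principle C on *Emil₃*.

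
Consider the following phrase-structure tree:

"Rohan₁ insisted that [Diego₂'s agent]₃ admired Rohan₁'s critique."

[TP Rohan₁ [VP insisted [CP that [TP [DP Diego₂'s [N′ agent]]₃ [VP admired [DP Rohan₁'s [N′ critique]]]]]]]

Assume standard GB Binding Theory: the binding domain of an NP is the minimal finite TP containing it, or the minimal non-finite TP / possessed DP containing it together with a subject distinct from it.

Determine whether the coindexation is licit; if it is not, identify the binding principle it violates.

The two coindexed NPs are *Rohan₁* (the higher occurrence) and *Rohan₁* (the lower occurrence).
*Rohan₁* (the lower occurrence) is an R-expression. Principle C requires it to be free everywhere.
*Rohan₁* (the higher occurrence) c-commands it and carries the same index.
The R-expression is bound → Principle C violation.

Principle C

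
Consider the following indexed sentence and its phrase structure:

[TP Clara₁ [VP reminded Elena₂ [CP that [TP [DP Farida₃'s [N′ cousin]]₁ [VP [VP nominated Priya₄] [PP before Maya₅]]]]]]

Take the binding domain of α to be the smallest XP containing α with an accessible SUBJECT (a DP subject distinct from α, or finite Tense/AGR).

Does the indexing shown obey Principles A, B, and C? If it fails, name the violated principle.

Principle C

The two coindexed NPs are *[Farida₃'s cousin]₁* and *Clara₁*.
*[Farida₃'s cousin]₁* is an R-expression. Principle C requires it to be free everywhere.
*Clara₁* c-commands it and carries the same index.
The R-expression is bound → Principle C violation.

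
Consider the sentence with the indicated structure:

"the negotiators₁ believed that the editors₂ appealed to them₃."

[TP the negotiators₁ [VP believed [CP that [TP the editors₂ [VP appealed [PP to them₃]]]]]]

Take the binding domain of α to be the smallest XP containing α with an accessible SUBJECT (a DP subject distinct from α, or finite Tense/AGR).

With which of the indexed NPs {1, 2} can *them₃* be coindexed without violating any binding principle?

*them* is a pronoun, so Principle B applies: it must be free in its binding domain.
Binding domain of *them₃*: the embedded TP, whose subject is the editors₂.
*the negotiators₁* c-commands the pronoun but from outside its binding domain, and is not c-commanded by it → coindexation permitted.
*the editors₂* c-commands the pronoun within its binding domain → coindexation would violate Principle B.

{1}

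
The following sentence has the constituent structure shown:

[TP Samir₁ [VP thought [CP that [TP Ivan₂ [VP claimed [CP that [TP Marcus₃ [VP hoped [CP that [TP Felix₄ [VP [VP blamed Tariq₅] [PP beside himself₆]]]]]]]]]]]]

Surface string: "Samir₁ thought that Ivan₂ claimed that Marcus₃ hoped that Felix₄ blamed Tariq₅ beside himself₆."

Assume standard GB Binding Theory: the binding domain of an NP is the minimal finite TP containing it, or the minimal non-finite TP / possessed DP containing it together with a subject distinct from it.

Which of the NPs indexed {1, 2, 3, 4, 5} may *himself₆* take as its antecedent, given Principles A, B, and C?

{4}

*himself* is an anaphor, so Principle A applies: it must be bound in its binding domain.
Binding domain of *himself₆*: the embedded TP, whose subject is Felix₄.
*Samir₁* c-commands the anaphor but is outside its binding domain → cannot satisfy Principle A.
*Ivan₂* c-commands the anaphor but is outside its binding domain → cannot satisfy Principle A.
*Marcus₃* c-commands the anaphor but is outside its binding domain → cannot satisfy Principle A.
*Felix₄* c-commands the anaphor within its binding domain → licit binder.
*Tariq₅* does not c-command the anaphor → cannot bind it.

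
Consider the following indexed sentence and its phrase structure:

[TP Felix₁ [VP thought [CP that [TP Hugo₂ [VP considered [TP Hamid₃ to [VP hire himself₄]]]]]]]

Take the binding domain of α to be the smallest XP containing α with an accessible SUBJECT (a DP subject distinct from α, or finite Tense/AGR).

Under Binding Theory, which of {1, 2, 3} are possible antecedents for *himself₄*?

{3}

*himself* is an anaphor, so Principle A applies: it must be bound in its binding domain.
Binding domain of *himself₄*: the embedded TP, whose subject is Hamid₃.
*Felix₁* c-commands the anaphor but is outside its binding domain → cannot satisfy Principle A.
*Hugo₂* c-commands the anaphor but is outside its binding domain → cannot satisfy Principle A.
*Hamid₃* c-commands the anaphor within its binding domain → licit binder.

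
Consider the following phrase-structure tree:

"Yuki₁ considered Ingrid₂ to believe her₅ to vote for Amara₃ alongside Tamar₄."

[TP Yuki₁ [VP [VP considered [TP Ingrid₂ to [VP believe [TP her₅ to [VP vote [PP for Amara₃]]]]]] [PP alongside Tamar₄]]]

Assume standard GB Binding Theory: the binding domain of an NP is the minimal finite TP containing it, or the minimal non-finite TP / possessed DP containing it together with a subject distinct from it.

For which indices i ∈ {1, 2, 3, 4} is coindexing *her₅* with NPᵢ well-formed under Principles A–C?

*her* is a pronoun, so Principle B applies: it must be free in its binding domain.
Binding domain of *her₅*: the embedded TP, whose subject is Ingrid₂.
*Yuki₁* c-commands the pronoun but from outside its binding domain, and is not c-commanded by it → coindexation permitted.
*Ingrid₂* c-commands the pronoun within its binding domain → coindexation would violate Principle B.
*Amara₃*: the pronoun c-commands this R-expression → coindexation would violate Principle C on *Amara₃*.
*Tamar₄* and the pronoun do not c-command one another → neither Principle B nor Principle C is at stake; coindexation permitted.

{1, 4}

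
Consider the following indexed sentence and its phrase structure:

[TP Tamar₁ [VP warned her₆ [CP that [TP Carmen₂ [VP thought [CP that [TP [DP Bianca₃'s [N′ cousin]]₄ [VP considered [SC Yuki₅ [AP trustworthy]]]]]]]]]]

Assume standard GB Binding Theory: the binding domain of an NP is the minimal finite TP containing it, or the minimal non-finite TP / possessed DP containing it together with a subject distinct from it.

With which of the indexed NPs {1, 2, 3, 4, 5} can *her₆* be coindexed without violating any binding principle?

*her* is a pronoun, so Principle B applies: it must be free in its binding domain.
Binding domain of *her₆*: the matrix TP, whose subject is Tamar₁.
*Tamar₁* c-commands the pronoun within its binding domain → coindexation would violate Principle B.
*Carmen₂*: the pronoun c-commands this R-expression → coindexation would violate Principle C on *Carmen₂*.
*Bianca₃*: the pronoun c-commands this R-expression → coindexation would violate Principle C on *Bianca₃*.
*[Bianca₃'s cousin]₄*: the pronoun c-commands this R-expression → coindexation would violate Principle C on *[Bianca₃'s cousin]₄*.
*Yuki₅*: the pronoun c-commands this R-expression → coindexation would violate Principle C on *Yuki₅*.

none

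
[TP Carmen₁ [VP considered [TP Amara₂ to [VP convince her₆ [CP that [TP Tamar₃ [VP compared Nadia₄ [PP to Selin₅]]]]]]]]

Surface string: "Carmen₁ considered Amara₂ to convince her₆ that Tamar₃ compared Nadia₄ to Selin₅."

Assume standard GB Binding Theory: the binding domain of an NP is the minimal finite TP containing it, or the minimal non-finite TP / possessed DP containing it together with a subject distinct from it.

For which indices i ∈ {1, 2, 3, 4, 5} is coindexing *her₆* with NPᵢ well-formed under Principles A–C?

{1}

*her* is a pronoun, so Principle B applies: it must be free in its binding domain.
Binding domain of *her₆*: the embedded TP, whose subject is Amara₂.
*Carmen₁* c-commands the pronoun but from outside its binding domain, and is not c-commanded by it → coindexation permitted.
*Amara₂* c-commands the pronoun within its binding domain → coindexation would violate Principle B.
*Tamar₃*: the pronoun c-commands this R-expression → coindexation would violate Principle C on *Tamar₃*.
*Nadia₄*: the pronoun c-commands this R-expression → coindexation would violate Principle C on *Nadia₄*.
*Selin₅*: the pronoun c-commands this R-expression → coindexation would violate Principle C on *Selin₅*.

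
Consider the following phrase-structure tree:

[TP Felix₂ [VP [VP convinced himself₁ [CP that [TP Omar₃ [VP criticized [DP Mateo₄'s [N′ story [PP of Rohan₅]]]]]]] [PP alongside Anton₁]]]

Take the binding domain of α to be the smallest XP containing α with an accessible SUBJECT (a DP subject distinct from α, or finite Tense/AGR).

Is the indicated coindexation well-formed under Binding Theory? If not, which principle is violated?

Principle A

The two coindexed NPs are *Anton₁* and *himself₁*.
*himself₁* is an anaphor. Principle A requires it to be bound within its binding domain — the matrix TP, whose subject is Felix₂.
Within that domain it is c-commanded by *Felix₂*, which does not share its index.
*Anton₁* does not c-command the anaphor at all.
The anaphor is unbound in its domain → Principle A violation.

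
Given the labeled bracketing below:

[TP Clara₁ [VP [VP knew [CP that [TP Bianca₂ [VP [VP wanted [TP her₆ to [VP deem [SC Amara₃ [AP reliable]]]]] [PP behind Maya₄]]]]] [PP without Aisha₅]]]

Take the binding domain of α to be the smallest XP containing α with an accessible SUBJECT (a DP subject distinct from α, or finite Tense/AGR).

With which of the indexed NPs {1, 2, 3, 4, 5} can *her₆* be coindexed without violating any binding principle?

*her* is a pronoun, so Principle B applies: it must be free in its binding domain.
Binding domain of *her₆*: the embedded TP, whose subject is Bianca₂.
*Clara₁* c-commands the pronoun but from outside its binding domain, and is not c-commanded by it → coindexation permitted.
*Bianca₂* c-commands the pronoun within its binding domain → coindexation would violate Principle B.
*Amara₃*: the pronoun c-commands this R-expression → coindexation would violate Principle C on *Amara₃*.
*Maya₄* and the pronoun do not c-command one another → neither Principle B nor Principle C is at stake; coindexation permitted.
*Aisha₅* and the pronoun do not c-command one another → neither Principle B nor Principle C is at stake; coindexation permitted.

{1, 4, 5}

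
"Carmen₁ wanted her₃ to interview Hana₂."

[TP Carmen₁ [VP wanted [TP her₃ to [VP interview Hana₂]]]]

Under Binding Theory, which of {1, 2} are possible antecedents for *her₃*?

none

*her* is a pronoun, so Principle B applies: it must be free in its binding domain.
Binding domain of *her₃*: the matrix TP, whose subject is Carmen₁.
*Carmen₁* c-commands the pronoun within its binding domain → coindexation would violate Principle B.
*Hana₂*: the pronoun c-commands this R-expression → coindexation would violate Principle C on *Hana₂*.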